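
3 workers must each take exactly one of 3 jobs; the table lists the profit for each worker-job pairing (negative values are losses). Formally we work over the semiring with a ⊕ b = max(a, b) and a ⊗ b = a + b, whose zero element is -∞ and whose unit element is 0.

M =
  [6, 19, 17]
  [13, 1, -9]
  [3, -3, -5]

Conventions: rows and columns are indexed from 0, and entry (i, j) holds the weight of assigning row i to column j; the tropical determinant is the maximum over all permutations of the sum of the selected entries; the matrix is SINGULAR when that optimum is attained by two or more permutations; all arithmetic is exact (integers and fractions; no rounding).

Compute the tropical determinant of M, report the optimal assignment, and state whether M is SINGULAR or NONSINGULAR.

σ = (0, 1, 2): 6 + 1 + (-5) = 2
σ = (0, 2, 1): 6 + (-9) + (-3) = -6
σ = (1, 0, 2): 19 + 13 + (-5) = 27
σ = (1, 2, 0): 19 + (-9) + 3 = 13
σ = (2, 0, 1): 17 + 13 + (-3) = 27
σ = (2, 1, 0): 17 + 1 + 3 = 21
Optimal value attained by: σ = (1, 0, 2).
Answer: det⊕(M) = 27; verdict: SINGULAR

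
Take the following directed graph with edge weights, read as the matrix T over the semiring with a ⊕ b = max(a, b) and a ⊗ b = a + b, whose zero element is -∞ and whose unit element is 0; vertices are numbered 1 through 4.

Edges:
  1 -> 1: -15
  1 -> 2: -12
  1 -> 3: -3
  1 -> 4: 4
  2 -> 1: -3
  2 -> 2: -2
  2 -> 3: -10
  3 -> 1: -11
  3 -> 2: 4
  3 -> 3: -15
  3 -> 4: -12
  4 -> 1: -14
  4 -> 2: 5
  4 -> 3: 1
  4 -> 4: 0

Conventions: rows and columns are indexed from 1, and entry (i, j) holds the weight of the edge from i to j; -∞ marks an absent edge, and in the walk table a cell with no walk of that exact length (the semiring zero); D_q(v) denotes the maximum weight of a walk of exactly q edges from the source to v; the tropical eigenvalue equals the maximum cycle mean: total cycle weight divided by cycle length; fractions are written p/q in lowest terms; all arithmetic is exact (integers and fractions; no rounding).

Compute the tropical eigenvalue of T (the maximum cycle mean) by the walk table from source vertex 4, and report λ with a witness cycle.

q=0: [-∞, -∞, -∞, 0]
q=1: [-14, 5, 1, 0]
q=2: [2, 5, 1, 0]
q=3: [2, 5, 1, 6]
q=4: [2, 11, 7, 6]
Optimal cycle mean attained by: cycle 1->4->2->1, total 4 + 5 + (-3), length 3.
Answer: λ = 2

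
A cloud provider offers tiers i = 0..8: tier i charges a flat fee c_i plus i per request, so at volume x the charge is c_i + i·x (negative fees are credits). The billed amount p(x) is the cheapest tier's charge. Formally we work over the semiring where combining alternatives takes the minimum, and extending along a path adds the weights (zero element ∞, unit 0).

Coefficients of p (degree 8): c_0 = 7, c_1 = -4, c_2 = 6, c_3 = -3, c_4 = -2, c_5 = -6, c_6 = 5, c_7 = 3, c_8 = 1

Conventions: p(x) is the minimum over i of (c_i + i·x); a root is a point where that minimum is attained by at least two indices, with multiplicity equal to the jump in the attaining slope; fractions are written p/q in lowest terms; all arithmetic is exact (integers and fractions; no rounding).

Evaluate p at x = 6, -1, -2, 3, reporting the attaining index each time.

p(6) = min(7+0·6=7, -4+1·6=2, 6+2·6=18, -3+3·6=15, -2+4·6=22, -6+5·6=24, 5+6·6=41, 3+7·6=45, 1+8·6=49) = 2 (attained by i=1)
p(-1) = min(7+0·(-1)=7, -4+1·(-1)=-5, 6+2·(-1)=4, -3+3·(-1)=-6, -2+4·(-1)=-6, -6+5·(-1)=-11, 5+6·(-1)=-1, 3+7·(-1)=-4, 1+8·(-1)=-7) = -11 (attained by i=5)
p(-2) = min(7+0·(-2)=7, -4+1·(-2)=-6, 6+2·(-2)=2, -3+3·(-2)=-9, -2+4·(-2)=-10, -6+5·(-2)=-16, 5+6·(-2)=-7, 3+7·(-2)=-11, 1+8·(-2)=-15) = -16 (attained by i=5)
p(3) = min(7+0·3=7, -4+1·3=-1, 6+2·3=12, -3+3·3=6, -2+4·3=10, -6+5·3=9, 5+6·3=23, 3+7·3=24, 1+8·3=25) = -1 (attained by i=1)
Answer: p(6) = 2; p(-1) = -11; p(-2) = -16; p(3) = -1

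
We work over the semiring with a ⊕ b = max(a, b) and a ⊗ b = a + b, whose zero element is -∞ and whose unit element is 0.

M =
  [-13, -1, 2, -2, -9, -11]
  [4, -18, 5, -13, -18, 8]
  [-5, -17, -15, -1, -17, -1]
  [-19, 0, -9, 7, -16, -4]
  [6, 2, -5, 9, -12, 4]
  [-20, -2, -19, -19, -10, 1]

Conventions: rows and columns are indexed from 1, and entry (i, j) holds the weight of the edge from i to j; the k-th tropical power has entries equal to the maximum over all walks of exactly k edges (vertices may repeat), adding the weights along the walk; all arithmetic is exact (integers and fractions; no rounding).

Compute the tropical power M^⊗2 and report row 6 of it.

M^⊗2:
  [3, -2, 4, 5, -15, 7]
  [0, 6, 6, 4, -2, 9]
  [-11, -1, -3, 6, -11, 0]
  [4, 7, 5, 14, -9, 8]
  [6, 9, 8, 16, -3, 10]
  [2, -1, 3, -1, -9, 6]
Answer: row 6 of M^⊗2 = [2, -1, 3, -1, -9, 6]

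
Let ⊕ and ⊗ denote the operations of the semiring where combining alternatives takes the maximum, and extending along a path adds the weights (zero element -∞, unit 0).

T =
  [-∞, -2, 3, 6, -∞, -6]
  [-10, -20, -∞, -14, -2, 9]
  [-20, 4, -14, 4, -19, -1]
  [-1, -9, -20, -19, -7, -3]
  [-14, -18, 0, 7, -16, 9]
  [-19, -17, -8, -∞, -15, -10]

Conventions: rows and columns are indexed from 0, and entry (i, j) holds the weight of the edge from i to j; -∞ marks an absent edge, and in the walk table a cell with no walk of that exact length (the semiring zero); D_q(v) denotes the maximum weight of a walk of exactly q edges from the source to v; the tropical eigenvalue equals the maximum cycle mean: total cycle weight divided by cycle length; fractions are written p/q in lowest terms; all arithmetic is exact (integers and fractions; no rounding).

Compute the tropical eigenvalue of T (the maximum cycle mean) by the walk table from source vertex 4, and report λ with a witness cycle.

q=0: [-∞, -∞, -∞, -∞, 0, -∞]
q=1: [-14, -18, 0, 7, -16, 9]
q=2: [6, 4, 1, 4, 0, 4]
q=3: [3, 5, 9, 12, 2, 13]
q=4: [11, 13, 6, 13, 5, 14]
q=5: [12, 10, 14, 17, 11, 22]
q=6: [16, 18, 15, 18, 10, 20]
Optimal cycle mean attained by: cycle 0->3->0, total 6 + (-1), length 2.
Answer: λ = 5/2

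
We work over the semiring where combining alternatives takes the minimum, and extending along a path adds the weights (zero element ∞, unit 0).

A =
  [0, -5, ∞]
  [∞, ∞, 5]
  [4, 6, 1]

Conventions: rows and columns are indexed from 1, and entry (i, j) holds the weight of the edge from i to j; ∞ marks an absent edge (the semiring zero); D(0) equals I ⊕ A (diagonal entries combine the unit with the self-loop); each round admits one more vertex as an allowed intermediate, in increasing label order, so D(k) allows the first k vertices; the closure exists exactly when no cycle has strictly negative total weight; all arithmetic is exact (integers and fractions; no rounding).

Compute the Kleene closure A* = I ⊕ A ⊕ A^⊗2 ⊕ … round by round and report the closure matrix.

D(0):
  [0, -5, ∞]
  [∞, 0, 5]
  [4, 6, 0]
D(1):
  [0, -5, ∞]
  [∞, 0, 5]
  [4, -1, 0]
D(2):
  [0, -5, 0]
  [∞, 0, 5]
  [4, -1, 0]
D(3):
  [0, -5, 0]
  [9, 0, 5]
  [4, -1, 0]
Answer: A* = [[0, -5, 0], [9, 0, 5], [4, -1, 0]]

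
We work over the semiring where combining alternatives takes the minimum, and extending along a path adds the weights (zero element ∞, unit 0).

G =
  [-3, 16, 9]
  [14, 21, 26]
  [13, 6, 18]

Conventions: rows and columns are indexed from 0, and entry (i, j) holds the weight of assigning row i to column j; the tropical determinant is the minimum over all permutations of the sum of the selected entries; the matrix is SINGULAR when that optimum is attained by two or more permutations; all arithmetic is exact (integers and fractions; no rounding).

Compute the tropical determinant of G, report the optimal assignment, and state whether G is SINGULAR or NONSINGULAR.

σ = (0, 1, 2): (-3) + 21 + 18 = 36
σ = (0, 2, 1): (-3) + 26 + 6 = 29
σ = (1, 0, 2): 16 + 14 + 18 = 48
σ = (1, 2, 0): 16 + 26 + 13 = 55
σ = (2, 0, 1): 9 + 14 + 6 = 29
σ = (2, 1, 0): 9 + 21 + 13 = 43
Optimal value attained by: σ = (0, 2, 1).
Answer: det⊕(G) = 29; verdict: SINGULAR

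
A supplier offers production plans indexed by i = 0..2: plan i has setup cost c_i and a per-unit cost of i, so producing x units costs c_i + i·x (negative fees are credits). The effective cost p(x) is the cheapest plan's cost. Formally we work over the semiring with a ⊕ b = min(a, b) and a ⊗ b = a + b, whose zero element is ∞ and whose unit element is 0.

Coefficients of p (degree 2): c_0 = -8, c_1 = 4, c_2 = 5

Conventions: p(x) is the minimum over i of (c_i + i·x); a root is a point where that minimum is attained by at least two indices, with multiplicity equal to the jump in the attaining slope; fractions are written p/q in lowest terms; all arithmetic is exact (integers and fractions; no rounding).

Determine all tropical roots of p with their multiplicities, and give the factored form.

hull edge (i=0, c=-8) to (i=2, c=5): slope 13/2, span 2
Factored form: p(x) = 5 ⊗ (x ⊕ (-13/2)) ⊗ (x ⊕ (-13/2))
Answer: roots = -13/2 (mult 2)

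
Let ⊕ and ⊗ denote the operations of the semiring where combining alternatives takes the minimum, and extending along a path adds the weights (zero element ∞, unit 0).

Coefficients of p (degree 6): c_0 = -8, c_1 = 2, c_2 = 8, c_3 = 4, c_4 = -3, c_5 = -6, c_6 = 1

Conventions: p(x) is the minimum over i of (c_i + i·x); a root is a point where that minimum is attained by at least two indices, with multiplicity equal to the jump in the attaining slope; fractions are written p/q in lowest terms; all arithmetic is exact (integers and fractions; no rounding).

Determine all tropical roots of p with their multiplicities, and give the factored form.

hull edge (i=0, c=-8) to (i=5, c=-6): slope 2/5, span 5
hull edge (i=5, c=-6) to (i=6, c=1): slope 7, span 1
Factored form: p(x) = 1 ⊗ (x ⊕ (-7)) ⊗ (x ⊕ (-2/5)) ⊗ (x ⊕ (-2/5)) ⊗ (x ⊕ (-2/5)) ⊗ (x ⊕ (-2/5)) ⊗ (x ⊕ (-2/5))
Answer: roots = -7 (mult 1), -2/5 (mult 5)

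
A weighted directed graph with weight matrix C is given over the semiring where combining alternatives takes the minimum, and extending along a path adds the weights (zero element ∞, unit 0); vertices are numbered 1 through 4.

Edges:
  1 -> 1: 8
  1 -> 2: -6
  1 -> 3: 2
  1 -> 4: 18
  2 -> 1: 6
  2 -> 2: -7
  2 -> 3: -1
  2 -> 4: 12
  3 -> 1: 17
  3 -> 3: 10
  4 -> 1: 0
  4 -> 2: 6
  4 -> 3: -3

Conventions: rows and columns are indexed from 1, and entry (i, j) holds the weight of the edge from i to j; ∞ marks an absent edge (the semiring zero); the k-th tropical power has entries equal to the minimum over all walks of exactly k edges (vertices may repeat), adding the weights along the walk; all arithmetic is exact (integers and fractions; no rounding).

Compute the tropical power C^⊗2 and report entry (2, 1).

C^⊗2:
  [0, -13, -7, 6]
  [-1, -14, -8, 5]
  [25, 11, 19, 35]
  [8, -6, 2, 18]
Key observation: the optimum is the walk 2->2->1, with weight (-7) + 6 = -1.
Optimal value attained by: walk 2->2->1.
Answer: (C^⊗2)[2][1] = -1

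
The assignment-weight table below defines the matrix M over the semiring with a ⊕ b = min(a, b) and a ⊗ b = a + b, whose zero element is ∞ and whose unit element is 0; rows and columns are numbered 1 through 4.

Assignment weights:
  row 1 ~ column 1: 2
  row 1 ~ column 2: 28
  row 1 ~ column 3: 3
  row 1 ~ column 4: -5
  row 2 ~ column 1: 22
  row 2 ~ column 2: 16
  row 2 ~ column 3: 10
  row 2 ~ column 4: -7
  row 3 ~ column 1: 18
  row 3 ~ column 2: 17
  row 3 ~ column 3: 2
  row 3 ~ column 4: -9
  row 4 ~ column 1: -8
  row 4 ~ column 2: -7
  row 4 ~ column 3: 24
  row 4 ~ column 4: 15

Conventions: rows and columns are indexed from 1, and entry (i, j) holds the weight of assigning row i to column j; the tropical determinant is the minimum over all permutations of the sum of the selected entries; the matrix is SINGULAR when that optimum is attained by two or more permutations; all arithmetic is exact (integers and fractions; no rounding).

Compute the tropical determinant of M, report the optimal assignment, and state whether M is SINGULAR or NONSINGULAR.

σ = (1, 2, 3, 4): 2 + 16 + 2 + 15 = 35
σ = (1, 2, 4, 3): 2 + 16 + (-9) + 24 = 33
σ = (1, 3, 2, 4): 2 + 10 + 17 + 15 = 44
σ = (1, 3, 4, 2): 2 + 10 + (-9) + (-7) = -4
σ = (1, 4, 2, 3): 2 + (-7) + 17 + 24 = 36
σ = (1, 4, 3, 2): 2 + (-7) + 2 + (-7) = -10
σ = (2, 1, 3, 4): 28 + 22 + 2 + 15 = 67
σ = (2, 1, 4, 3): 28 + 22 + (-9) + 24 = 65
σ = (2, 3, 1, 4): 28 + 10 + 18 + 15 = 71
σ = (2, 3, 4, 1): 28 + 10 + (-9) + (-8) = 21
σ = (2, 4, 1, 3): 28 + (-7) + 18 + 24 = 63
σ = (2, 4, 3, 1): 28 + (-7) + 2 + (-8) = 15
σ = (3, 1, 2, 4): 3 + 22 + 17 + 15 = 57
σ = (3, 1, 4, 2): 3 + 22 + (-9) + (-7) = 9
σ = (3, 2, 1, 4): 3 + 16 + 18 + 15 = 52
σ = (3, 2, 4, 1): 3 + 16 + (-9) + (-8) = 2
σ = (3, 4, 1, 2): 3 + (-7) + 18 + (-7) = 7
σ = (3, 4, 2, 1): 3 + (-7) + 17 + (-8) = 5
σ = (4, 1, 2, 3): (-5) + 22 + 17 + 24 = 58
σ = (4, 1, 3, 2): (-5) + 22 + 2 + (-7) = 12
σ = (4, 2, 1, 3): (-5) + 16 + 18 + 24 = 53
σ = (4, 2, 3, 1): (-5) + 16 + 2 + (-8) = 5
σ = (4, 3, 1, 2): (-5) + 10 + 18 + (-7) = 16
σ = (4, 3, 2, 1): (-5) + 10 + 17 + (-8) = 14
Optimal value attained by: σ = (1, 4, 3, 2).
Answer: det⊕(M) = -10; verdict: NONSINGULAR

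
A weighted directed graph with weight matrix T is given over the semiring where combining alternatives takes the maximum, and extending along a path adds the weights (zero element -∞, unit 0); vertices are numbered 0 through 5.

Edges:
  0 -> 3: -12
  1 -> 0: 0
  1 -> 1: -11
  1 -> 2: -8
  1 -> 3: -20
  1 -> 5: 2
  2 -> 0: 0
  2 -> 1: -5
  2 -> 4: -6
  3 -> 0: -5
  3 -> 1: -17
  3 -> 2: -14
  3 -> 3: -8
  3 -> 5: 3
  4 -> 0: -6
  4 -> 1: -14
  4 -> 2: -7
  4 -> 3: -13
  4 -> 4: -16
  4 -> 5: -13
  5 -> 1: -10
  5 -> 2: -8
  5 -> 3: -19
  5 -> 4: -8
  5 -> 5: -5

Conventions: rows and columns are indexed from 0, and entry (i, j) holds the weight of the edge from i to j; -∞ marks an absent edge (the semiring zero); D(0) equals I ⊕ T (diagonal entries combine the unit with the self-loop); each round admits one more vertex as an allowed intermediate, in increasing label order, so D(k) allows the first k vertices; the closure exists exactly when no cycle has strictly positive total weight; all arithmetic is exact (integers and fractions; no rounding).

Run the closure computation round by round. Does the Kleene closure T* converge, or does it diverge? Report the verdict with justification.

D(0):
  [0, -∞, -∞, -12, -∞, -∞]
  [0, 0, -8, -20, -∞, 2]
  [0, -5, 0, -∞, -6, -∞]
  [-5, -17, -14, 0, -∞, 3]
  [-6, -14, -7, -13, 0, -13]
  [-∞, -10, -8, -19, -8, 0]
D(1):
  [0, -∞, -∞, -12, -∞, -∞]
  [0, 0, -8, -12, -∞, 2]
  [0, -5, 0, -12, -6, -∞]
  [-5, -17, -14, 0, -∞, 3]
  [-6, -14, -7, -13, 0, -13]
  [-∞, -10, -8, -19, -8, 0]
D(2):
  [0, -∞, -∞, -12, -∞, -∞]
  [0, 0, -8, -12, -∞, 2]
  [0, -5, 0, -12, -6, -3]
  [-5, -17, -14, 0, -∞, 3]
  [-6, -14, -7, -13, 0, -12]
  [-10, -10, -8, -19, -8, 0]
D(3):
  [0, -∞, -∞, -12, -∞, -∞]
  [0, 0, -8, -12, -14, 2]
  [0, -5, 0, -12, -6, -3]
  [-5, -17, -14, 0, -20, 3]
  [-6, -12, -7, -13, 0, -10]
  [-8, -10, -8, -19, -8, 0]
D(4):
  [0, -29, -26, -12, -32, -9]
  [0, 0, -8, -12, -14, 2]
  [0, -5, 0, -12, -6, -3]
  [-5, -17, -14, 0, -20, 3]
  [-6, -12, -7, -13, 0, -10]
  [-8, -10, -8, -19, -8, 0]
D(5):
  [0, -29, -26, -12, -32, -9]
  [0, 0, -8, -12, -14, 2]
  [0, -5, 0, -12, -6, -3]
  [-5, -17, -14, 0, -20, 3]
  [-6, -12, -7, -13, 0, -10]
  [-8, -10, -8, -19, -8, 0]
D(6):
  [0, -19, -17, -12, -17, -9]
  [0, 0, -6, -12, -6, 2]
  [0, -5, 0, -12, -6, -3]
  [-5, -7, -5, 0, -5, 3]
  [-6, -12, -7, -13, 0, -10]
  [-8, -10, -8, -19, -8, 0]
Key observation: every diagonal entry stays at the unit through all rounds, so no improving cycle exists.
Answer: CONVERGES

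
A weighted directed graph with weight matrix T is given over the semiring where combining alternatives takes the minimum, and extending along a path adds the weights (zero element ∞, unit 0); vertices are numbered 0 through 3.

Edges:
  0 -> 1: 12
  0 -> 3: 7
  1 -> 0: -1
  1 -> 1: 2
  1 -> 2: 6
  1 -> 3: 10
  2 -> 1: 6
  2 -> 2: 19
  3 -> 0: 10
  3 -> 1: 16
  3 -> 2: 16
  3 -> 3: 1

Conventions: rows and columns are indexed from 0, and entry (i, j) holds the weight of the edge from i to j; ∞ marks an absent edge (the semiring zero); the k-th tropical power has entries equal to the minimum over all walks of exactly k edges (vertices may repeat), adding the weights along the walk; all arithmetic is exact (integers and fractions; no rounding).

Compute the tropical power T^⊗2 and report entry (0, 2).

T^⊗2:
  [11, 14, 18, 8]
  [1, 4, 8, 6]
  [5, 8, 12, 16]
  [11, 17, 17, 2]
Key observation: the optimum is the walk 0->1->2, with weight 12 + 6 = 18.
Optimal value attained by: walk 0->1->2.
Answer: (T^⊗2)[0][2] = 18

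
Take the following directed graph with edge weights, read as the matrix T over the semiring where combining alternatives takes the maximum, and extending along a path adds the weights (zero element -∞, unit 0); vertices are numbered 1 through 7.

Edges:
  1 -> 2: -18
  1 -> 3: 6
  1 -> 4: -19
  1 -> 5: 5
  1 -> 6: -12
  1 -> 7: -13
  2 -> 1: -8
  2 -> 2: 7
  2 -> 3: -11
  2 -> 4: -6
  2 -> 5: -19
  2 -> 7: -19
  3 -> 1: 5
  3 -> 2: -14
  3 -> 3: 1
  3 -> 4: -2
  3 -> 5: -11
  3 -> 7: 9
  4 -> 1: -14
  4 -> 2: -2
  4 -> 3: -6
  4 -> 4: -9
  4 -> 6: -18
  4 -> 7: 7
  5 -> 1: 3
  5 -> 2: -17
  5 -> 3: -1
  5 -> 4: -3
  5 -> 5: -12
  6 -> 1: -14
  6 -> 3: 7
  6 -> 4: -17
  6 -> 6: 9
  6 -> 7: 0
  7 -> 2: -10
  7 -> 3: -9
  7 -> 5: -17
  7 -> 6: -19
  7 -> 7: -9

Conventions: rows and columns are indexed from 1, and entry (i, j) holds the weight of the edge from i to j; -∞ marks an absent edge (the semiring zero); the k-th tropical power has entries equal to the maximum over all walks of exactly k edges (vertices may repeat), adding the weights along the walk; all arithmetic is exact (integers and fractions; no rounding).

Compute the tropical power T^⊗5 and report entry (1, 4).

T^⊗2:
  [11, -8, 7, 4, -5, -3, 15]
  [-1, 14, -2, 1, -3, -20, 1]
  [6, -1, 11, -1, 10, -7, 10]
  [-1, 5, -2, -8, -9, -9, 3]
  [4, -5, 9, -3, 8, -9, 8]
  [12, -7, 16, 5, -4, 18, 16]
  [-4, -3, -8, -11, -20, -10, 0]
T^⊗3:
  [12, 5, 17, 5, 16, 6, 16]
  [6, 21, 5, 8, 4, -11, 8]
  [16, 6, 12, 9, 11, 2, 20]
  [3, 12, 5, -1, 4, 0, 7]
  [14, 2, 10, 7, 9, 0, 18]
  [21, 6, 25, 14, 17, 27, 25]
  [-3, 4, 2, -9, 1, -1, 1]
T^⊗4:
  [22, 12, 18, 15, 17, 15, 26]
  [13, 28, 12, 15, 11, -2, 15]
  [17, 13, 22, 10, 21, 11, 21]
  [10, 19, 9, 6, 8, 9, 14]
  [15, 9, 20, 8, 19, 9, 19]
  [30, 15, 34, 23, 26, 36, 34]
  [7, 11, 6, 0, 2, 8, 11]
T^⊗5:
  [23, 19, 28, 16, 27, 24, 27]
  [20, 35, 19, 22, 18, 7, 22]
  [27, 20, 23, 20, 22, 20, 31]
  [14, 26, 16, 13, 15, 18, 18]
  [25, 16, 21, 18, 20, 18, 29]
  [39, 24, 43, 32, 35, 45, 43]
  [11, 18, 15, 5, 12, 17, 15]
Key observation: the optimum is the walk 1->3->1->3->3->4, with weight 6 + 5 + 6 + 1 + (-2) = 16.
Optimal value attained by: walk 1->3->1->3->3->4.
Answer: (T^⊗5)[1][4] = 16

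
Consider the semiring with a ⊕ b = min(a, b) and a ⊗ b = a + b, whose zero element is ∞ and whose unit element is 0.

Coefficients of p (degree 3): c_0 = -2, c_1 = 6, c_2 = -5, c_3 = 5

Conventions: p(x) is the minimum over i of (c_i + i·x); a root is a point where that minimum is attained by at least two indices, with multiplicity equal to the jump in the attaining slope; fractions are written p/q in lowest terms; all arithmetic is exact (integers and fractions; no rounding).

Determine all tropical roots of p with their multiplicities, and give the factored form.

hull edge (i=0, c=-2) to (i=2, c=-5): slope -3/2, span 2
hull edge (i=2, c=-5) to (i=3, c=5): slope 10, span 1
Factored form: p(x) = 5 ⊗ (x ⊕ (-10)) ⊗ (x ⊕ 3/2) ⊗ (x ⊕ 3/2)
Answer: roots = -10 (mult 1), 3/2 (mult 2)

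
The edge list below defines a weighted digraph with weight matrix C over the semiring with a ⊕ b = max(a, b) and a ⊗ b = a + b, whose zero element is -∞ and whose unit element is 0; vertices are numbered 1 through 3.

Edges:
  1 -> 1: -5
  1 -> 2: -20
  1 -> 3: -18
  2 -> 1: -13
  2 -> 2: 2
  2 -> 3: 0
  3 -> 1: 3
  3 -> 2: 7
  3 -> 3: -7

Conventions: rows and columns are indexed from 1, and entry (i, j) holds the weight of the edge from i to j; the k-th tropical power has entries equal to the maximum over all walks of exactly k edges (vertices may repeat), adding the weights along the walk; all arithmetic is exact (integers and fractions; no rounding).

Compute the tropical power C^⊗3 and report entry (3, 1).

C^⊗2:
  [-10, -11, -20]
  [3, 7, 2]
  [-2, 9, 7]
C^⊗3:
  [-15, -9, -11]
  [5, 9, 7]
  [10, 14, 9]
Key observation: the optimum is the walk 3->2->3->1, with weight 7 + 0 + 3 = 10.
Optimal value attained by: walk 3->2->3->1.
Answer: (C^⊗3)[3][1] = 10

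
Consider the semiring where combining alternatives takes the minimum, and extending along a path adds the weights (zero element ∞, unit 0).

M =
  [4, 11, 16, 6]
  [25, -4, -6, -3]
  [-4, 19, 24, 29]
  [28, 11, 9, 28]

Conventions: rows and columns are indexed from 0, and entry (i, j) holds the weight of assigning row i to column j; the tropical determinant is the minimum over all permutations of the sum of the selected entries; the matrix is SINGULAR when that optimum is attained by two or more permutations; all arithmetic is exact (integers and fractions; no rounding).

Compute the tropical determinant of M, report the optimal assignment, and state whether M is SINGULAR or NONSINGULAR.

σ = (0, 1, 2, 3): 4 + (-4) + 24 + 28 = 52
σ = (0, 1, 3, 2): 4 + (-4) + 29 + 9 = 38
σ = (0, 2, 1, 3): 4 + (-6) + 19 + 28 = 45
σ = (0, 2, 3, 1): 4 + (-6) + 29 + 11 = 38
σ = (0, 3, 1, 2): 4 + (-3) + 19 + 9 = 29
σ = (0, 3, 2, 1): 4 + (-3) + 24 + 11 = 36
σ = (1, 0, 2, 3): 11 + 25 + 24 + 28 = 88
σ = (1, 0, 3, 2): 11 + 25 + 29 + 9 = 74
σ = (1, 2, 0, 3): 11 + (-6) + (-4) + 28 = 29
σ = (1, 2, 3, 0): 11 + (-6) + 29 + 28 = 62
σ = (1, 3, 0, 2): 11 + (-3) + (-4) + 9 = 13
σ = (1, 3, 2, 0): 11 + (-3) + 24 + 28 = 60
σ = (2, 0, 1, 3): 16 + 25 + 19 + 28 = 88
σ = (2, 0, 3, 1): 16 + 25 + 29 + 11 = 81
σ = (2, 1, 0, 3): 16 + (-4) + (-4) + 28 = 36
σ = (2, 1, 3, 0): 16 + (-4) + 29 + 28 = 69
σ = (2, 3, 0, 1): 16 + (-3) + (-4) + 11 = 20
σ = (2, 3, 1, 0): 16 + (-3) + 19 + 28 = 60
σ = (3, 0, 1, 2): 6 + 25 + 19 + 9 = 59
σ = (3, 0, 2, 1): 6 + 25 + 24 + 11 = 66
σ = (3, 1, 0, 2): 6 + (-4) + (-4) + 9 = 7
σ = (3, 1, 2, 0): 6 + (-4) + 24 + 28 = 54
σ = (3, 2, 0, 1): 6 + (-6) + (-4) + 11 = 7
σ = (3, 2, 1, 0): 6 + (-6) + 19 + 28 = 47
Optimal value attained by: σ = (3, 1, 0, 2).
Answer: det⊕(M) = 7; verdict: SINGULAR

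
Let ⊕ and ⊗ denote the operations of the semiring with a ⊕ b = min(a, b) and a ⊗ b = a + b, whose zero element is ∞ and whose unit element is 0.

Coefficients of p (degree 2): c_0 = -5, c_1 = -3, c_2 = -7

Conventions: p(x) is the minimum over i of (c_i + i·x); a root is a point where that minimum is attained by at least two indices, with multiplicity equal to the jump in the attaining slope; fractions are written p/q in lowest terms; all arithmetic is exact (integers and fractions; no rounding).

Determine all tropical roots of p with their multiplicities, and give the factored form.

hull edge (i=0, c=-5) to (i=2, c=-7): slope -1, span 2
Factored form: p(x) = -7 ⊗ (x ⊕ 1) ⊗ (x ⊕ 1)
Answer: roots = 1 (mult 2)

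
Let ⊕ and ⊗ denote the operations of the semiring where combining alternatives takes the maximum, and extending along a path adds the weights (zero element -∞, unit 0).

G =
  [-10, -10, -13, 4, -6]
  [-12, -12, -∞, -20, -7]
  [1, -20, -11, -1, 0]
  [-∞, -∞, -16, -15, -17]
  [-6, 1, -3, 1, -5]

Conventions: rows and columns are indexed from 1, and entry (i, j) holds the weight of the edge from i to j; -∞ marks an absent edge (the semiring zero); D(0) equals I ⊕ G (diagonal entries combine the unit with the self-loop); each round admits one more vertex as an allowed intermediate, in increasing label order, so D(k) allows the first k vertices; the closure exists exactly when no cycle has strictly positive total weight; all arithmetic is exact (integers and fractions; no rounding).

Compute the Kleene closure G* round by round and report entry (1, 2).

D(0):
  [0, -10, -13, 4, -6]
  [-12, 0, -∞, -20, -7]
  [1, -20, 0, -1, 0]
  [-∞, -∞, -16, 0, -17]
  [-6, 1, -3, 1, 0]
D(1):
  [0, -10, -13, 4, -6]
  [-12, 0, -25, -8, -7]
  [1, -9, 0, 5, 0]
  [-∞, -∞, -16, 0, -17]
  [-6, 1, -3, 1, 0]
D(2):
  [0, -10, -13, 4, -6]
  [-12, 0, -25, -8, -7]
  [1, -9, 0, 5, 0]
  [-∞, -∞, -16, 0, -17]
  [-6, 1, -3, 1, 0]
D(3):
  [0, -10, -13, 4, -6]
  [-12, 0, -25, -8, -7]
  [1, -9, 0, 5, 0]
  [-15, -25, -16, 0, -16]
  [-2, 1, -3, 2, 0]
D(4):
  [0, -10, -12, 4, -6]
  [-12, 0, -24, -8, -7]
  [1, -9, 0, 5, 0]
  [-15, -25, -16, 0, -16]
  [-2, 1, -3, 2, 0]
D(5):
  [0, -5, -9, 4, -6]
  [-9, 0, -10, -5, -7]
  [1, 1, 0, 5, 0]
  [-15, -15, -16, 0, -16]
  [-2, 1, -3, 2, 0]
Answer: G*[1][2] = -5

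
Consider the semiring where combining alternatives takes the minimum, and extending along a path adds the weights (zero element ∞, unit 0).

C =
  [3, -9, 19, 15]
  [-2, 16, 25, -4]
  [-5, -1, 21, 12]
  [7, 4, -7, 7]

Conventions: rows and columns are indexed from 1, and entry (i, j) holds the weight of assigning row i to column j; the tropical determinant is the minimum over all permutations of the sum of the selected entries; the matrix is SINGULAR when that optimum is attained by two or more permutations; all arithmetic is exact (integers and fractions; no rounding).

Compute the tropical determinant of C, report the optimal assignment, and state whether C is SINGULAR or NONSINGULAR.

σ = (1, 2, 3, 4): 3 + 16 + 21 + 7 = 47
σ = (1, 2, 4, 3): 3 + 16 + 12 + (-7) = 24
σ = (1, 3, 2, 4): 3 + 25 + (-1) + 7 = 34
σ = (1, 3, 4, 2): 3 + 25 + 12 + 4 = 44
σ = (1, 4, 2, 3): 3 + (-4) + (-1) + (-7) = -9
σ = (1, 4, 3, 2): 3 + (-4) + 21 + 4 = 24
σ = (2, 1, 3, 4): (-9) + (-2) + 21 + 7 = 17
σ = (2, 1, 4, 3): (-9) + (-2) + 12 + (-7) = -6
σ = (2, 3, 1, 4): (-9) + 25 + (-5) + 7 = 18
σ = (2, 3, 4, 1): (-9) + 25 + 12 + 7 = 35
σ = (2, 4, 1, 3): (-9) + (-4) + (-5) + (-7) = -25
σ = (2, 4, 3, 1): (-9) + (-4) + 21 + 7 = 15
σ = (3, 1, 2, 4): 19 + (-2) + (-1) + 7 = 23
σ = (3, 1, 4, 2): 19 + (-2) + 12 + 4 = 33
σ = (3, 2, 1, 4): 19 + 16 + (-5) + 7 = 37
σ = (3, 2, 4, 1): 19 + 16 + 12 + 7 = 54
σ = (3, 4, 1, 2): 19 + (-4) + (-5) + 4 = 14
σ = (3, 4, 2, 1): 19 + (-4) + (-1) + 7 = 21
σ = (4, 1, 2, 3): 15 + (-2) + (-1) + (-7) = 5
σ = (4, 1, 3, 2): 15 + (-2) + 21 + 4 = 38
σ = (4, 2, 1, 3): 15 + 16 + (-5) + (-7) = 19
σ = (4, 2, 3, 1): 15 + 16 + 21 + 7 = 59
σ = (4, 3, 1, 2): 15 + 25 + (-5) + 4 = 39
σ = (4, 3, 2, 1): 15 + 25 + (-1) + 7 = 46
Optimal value attained by: σ = (2, 4, 1, 3).
Answer: det⊕(C) = -25; verdict: NONSINGULAR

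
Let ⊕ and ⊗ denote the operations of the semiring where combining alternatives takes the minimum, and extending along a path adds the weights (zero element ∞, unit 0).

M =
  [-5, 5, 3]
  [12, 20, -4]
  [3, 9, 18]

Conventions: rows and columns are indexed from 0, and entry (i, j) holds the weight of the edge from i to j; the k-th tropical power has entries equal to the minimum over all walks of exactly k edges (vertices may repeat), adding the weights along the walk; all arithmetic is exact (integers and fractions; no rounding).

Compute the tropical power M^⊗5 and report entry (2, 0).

M^⊗2:
  [-10, 0, -2]
  [-1, 5, 14]
  [-2, 8, 5]
M^⊗3:
  [-15, -5, -7]
  [-6, 4, 1]
  [-7, 3, 1]
M^⊗4:
  [-20, -10, -12]
  [-11, -1, -3]
  [-12, -2, -4]
M^⊗5:
  [-25, -15, -17]
  [-16, -6, -8]
  [-17, -7, -9]
Key observation: the optimum is the walk 2->0->0->0->0->0, with weight 3 + (-5) + (-5) + (-5) + (-5) = -17.
Optimal value attained by: walk 2->0->0->0->0->0.
Answer: (M^⊗5)[2][0] = -17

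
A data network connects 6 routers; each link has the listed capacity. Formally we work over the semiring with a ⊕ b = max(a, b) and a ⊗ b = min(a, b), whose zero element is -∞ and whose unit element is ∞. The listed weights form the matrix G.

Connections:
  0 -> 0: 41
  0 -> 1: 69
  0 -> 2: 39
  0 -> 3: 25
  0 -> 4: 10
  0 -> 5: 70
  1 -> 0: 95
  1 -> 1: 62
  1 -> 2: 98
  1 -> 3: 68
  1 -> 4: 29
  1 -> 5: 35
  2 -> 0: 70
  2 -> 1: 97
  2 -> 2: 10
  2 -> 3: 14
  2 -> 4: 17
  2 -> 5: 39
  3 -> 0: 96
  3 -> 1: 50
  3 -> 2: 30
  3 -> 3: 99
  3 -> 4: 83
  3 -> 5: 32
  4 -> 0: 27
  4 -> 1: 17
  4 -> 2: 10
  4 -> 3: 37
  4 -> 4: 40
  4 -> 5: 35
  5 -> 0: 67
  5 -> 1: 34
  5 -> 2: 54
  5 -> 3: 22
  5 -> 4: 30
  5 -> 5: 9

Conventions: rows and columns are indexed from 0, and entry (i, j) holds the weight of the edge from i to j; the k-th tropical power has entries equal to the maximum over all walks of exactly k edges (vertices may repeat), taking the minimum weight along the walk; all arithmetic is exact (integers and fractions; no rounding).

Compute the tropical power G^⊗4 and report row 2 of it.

G^⊗2:
  [69, 62, 69, 68, 30, 41]
  [70, 97, 62, 68, 68, 70]
  [95, 69, 97, 68, 30, 70]
  [96, 69, 50, 99, 83, 70]
  [37, 37, 35, 37, 40, 35]
  [54, 67, 39, 34, 30, 67]
G^⊗3:
  [69, 69, 62, 68, 68, 69]
  [95, 69, 97, 68, 68, 70]
  [70, 97, 69, 68, 68, 70]
  [96, 69, 69, 99, 83, 70]
  [37, 37, 37, 37, 40, 37]
  [67, 62, 67, 67, 34, 54]
G^⊗4:
  [69, 69, 69, 68, 68, 69]
  [70, 97, 69, 68, 68, 70]
  [95, 69, 97, 68, 68, 70]
  [96, 69, 69, 99, 83, 70]
  [37, 37, 37, 37, 40, 37]
  [67, 67, 62, 67, 67, 67]
Answer: row 2 of G^⊗4 = [95, 69, 97, 68, 68, 70]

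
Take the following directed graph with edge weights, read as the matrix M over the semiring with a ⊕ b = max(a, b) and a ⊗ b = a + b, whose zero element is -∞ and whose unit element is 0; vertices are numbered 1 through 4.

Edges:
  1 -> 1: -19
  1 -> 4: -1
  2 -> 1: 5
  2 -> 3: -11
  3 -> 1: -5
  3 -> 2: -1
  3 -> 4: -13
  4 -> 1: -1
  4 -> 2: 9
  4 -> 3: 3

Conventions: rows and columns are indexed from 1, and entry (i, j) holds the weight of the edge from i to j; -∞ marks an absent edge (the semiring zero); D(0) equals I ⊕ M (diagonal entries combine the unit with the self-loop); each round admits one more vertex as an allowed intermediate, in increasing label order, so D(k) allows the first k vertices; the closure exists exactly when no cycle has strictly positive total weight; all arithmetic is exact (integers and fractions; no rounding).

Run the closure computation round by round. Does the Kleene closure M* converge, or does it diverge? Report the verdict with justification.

D(0):
  [0, -∞, -∞, -1]
  [5, 0, -11, -∞]
  [-5, -1, 0, -13]
  [-1, 9, 3, 0]
D(1):
  [0, -∞, -∞, -1]
  [5, 0, -11, 4]
  [-5, -1, 0, -6]
  [-1, 9, 3, 0]
Detection: at round 2, diagonal entry (4, 4) turns strictly positive.
Key observation: the cycle 4->2->1->4 has total weight 9 + 5 + (-1), which is strictly positive.
Answer: DIVERGES — positive cycle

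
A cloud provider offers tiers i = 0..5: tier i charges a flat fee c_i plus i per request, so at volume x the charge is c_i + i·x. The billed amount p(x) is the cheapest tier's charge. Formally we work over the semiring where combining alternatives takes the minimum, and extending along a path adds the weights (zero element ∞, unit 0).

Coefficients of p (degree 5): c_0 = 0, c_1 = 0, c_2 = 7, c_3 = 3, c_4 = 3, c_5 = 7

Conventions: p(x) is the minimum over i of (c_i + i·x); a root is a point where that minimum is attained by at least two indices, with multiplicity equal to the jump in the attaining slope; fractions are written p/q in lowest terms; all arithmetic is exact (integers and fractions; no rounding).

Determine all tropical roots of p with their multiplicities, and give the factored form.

hull edge (i=0, c=0) to (i=1, c=0): slope 0, span 1
hull edge (i=1, c=0) to (i=4, c=3): slope 1, span 3
hull edge (i=4, c=3) to (i=5, c=7): slope 4, span 1
Factored form: p(x) = 7 ⊗ (x ⊕ (-4)) ⊗ (x ⊕ (-1)) ⊗ (x ⊕ (-1)) ⊗ (x ⊕ (-1)) ⊗ (x ⊕ 0)
Answer: roots = -4 (mult 1), -1 (mult 3), 0 (mult 1)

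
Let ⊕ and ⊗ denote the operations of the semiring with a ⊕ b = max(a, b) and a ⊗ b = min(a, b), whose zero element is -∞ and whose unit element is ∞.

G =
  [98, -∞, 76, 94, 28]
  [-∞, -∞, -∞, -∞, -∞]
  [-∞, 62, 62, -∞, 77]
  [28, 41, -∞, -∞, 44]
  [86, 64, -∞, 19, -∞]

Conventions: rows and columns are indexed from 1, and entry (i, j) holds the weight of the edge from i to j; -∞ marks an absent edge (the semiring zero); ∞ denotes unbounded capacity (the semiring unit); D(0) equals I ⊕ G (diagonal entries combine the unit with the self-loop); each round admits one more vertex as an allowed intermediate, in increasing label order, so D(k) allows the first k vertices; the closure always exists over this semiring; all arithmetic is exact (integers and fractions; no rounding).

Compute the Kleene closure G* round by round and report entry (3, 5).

D(0):
  [∞, -∞, 76, 94, 28]
  [-∞, ∞, -∞, -∞, -∞]
  [-∞, 62, ∞, -∞, 77]
  [28, 41, -∞, ∞, 44]
  [86, 64, -∞, 19, ∞]
D(1):
  [∞, -∞, 76, 94, 28]
  [-∞, ∞, -∞, -∞, -∞]
  [-∞, 62, ∞, -∞, 77]
  [28, 41, 28, ∞, 44]
  [86, 64, 76, 86, ∞]
D(2):
  [∞, -∞, 76, 94, 28]
  [-∞, ∞, -∞, -∞, -∞]
  [-∞, 62, ∞, -∞, 77]
  [28, 41, 28, ∞, 44]
  [86, 64, 76, 86, ∞]
D(3):
  [∞, 62, 76, 94, 76]
  [-∞, ∞, -∞, -∞, -∞]
  [-∞, 62, ∞, -∞, 77]
  [28, 41, 28, ∞, 44]
  [86, 64, 76, 86, ∞]
D(4):
  [∞, 62, 76, 94, 76]
  [-∞, ∞, -∞, -∞, -∞]
  [-∞, 62, ∞, -∞, 77]
  [28, 41, 28, ∞, 44]
  [86, 64, 76, 86, ∞]
D(5):
  [∞, 64, 76, 94, 76]
  [-∞, ∞, -∞, -∞, -∞]
  [77, 64, ∞, 77, 77]
  [44, 44, 44, ∞, 44]
  [86, 64, 76, 86, ∞]
Answer: G*[3][5] = 77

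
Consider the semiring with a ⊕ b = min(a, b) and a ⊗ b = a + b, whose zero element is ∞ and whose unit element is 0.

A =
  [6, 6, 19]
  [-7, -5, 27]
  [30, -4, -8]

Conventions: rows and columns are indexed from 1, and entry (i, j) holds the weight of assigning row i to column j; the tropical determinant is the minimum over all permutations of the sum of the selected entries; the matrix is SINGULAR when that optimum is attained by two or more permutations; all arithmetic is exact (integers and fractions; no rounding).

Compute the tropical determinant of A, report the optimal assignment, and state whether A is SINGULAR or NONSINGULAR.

σ = (1, 2, 3): 6 + (-5) + (-8) = -7
σ = (1, 3, 2): 6 + 27 + (-4) = 29
σ = (2, 1, 3): 6 + (-7) + (-8) = -9
σ = (2, 3, 1): 6 + 27 + 30 = 63
σ = (3, 1, 2): 19 + (-7) + (-4) = 8
σ = (3, 2, 1): 19 + (-5) + 30 = 44
Optimal value attained by: σ = (2, 1, 3).
Answer: det⊕(A) = -9; verdict: NONSINGULAR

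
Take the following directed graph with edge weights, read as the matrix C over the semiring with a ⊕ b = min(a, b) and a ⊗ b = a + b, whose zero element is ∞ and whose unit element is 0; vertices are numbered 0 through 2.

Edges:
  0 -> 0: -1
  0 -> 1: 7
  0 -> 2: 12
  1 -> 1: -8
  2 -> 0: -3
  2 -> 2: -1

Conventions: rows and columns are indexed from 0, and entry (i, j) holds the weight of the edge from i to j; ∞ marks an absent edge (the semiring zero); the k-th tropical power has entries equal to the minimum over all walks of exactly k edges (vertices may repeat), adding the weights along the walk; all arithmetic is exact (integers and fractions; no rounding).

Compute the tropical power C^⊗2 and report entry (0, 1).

C^⊗2:
  [-2, -1, 11]
  [∞, -16, ∞]
  [-4, 4, -2]
Key observation: the optimum is the walk 0->1->1, with weight 7 + (-8) = -1.
Optimal value attained by: walk 0->1->1.
Answer: (C^⊗2)[0][1] = -1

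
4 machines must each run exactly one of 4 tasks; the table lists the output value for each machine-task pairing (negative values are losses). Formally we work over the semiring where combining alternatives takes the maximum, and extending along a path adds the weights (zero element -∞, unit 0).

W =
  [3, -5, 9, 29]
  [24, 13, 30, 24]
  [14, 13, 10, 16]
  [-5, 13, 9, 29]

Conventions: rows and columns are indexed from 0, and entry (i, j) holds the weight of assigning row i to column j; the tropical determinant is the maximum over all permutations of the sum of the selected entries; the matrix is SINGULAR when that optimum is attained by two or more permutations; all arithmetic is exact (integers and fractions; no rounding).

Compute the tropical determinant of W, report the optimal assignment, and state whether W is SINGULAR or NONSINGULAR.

σ = (0, 1, 2, 3): 3 + 13 + 10 + 29 = 55
σ = (0, 1, 3, 2): 3 + 13 + 16 + 9 = 41
σ = (0, 2, 1, 3): 3 + 30 + 13 + 29 = 75
σ = (0, 2, 3, 1): 3 + 30 + 16 + 13 = 62
σ = (0, 3, 1, 2): 3 + 24 + 13 + 9 = 49
σ = (0, 3, 2, 1): 3 + 24 + 10 + 13 = 50
σ = (1, 0, 2, 3): (-5) + 24 + 10 + 29 = 58
σ = (1, 0, 3, 2): (-5) + 24 + 16 + 9 = 44
σ = (1, 2, 0, 3): (-5) + 30 + 14 + 29 = 68
σ = (1, 2, 3, 0): (-5) + 30 + 16 + (-5) = 36
σ = (1, 3, 0, 2): (-5) + 24 + 14 + 9 = 42
σ = (1, 3, 2, 0): (-5) + 24 + 10 + (-5) = 24
σ = (2, 0, 1, 3): 9 + 24 + 13 + 29 = 75
σ = (2, 0, 3, 1): 9 + 24 + 16 + 13 = 62
σ = (2, 1, 0, 3): 9 + 13 + 14 + 29 = 65
σ = (2, 1, 3, 0): 9 + 13 + 16 + (-5) = 33
σ = (2, 3, 0, 1): 9 + 24 + 14 + 13 = 60
σ = (2, 3, 1, 0): 9 + 24 + 13 + (-5) = 41
σ = (3, 0, 1, 2): 29 + 24 + 13 + 9 = 75
σ = (3, 0, 2, 1): 29 + 24 + 10 + 13 = 76
σ = (3, 1, 0, 2): 29 + 13 + 14 + 9 = 65
σ = (3, 1, 2, 0): 29 + 13 + 10 + (-5) = 47
σ = (3, 2, 0, 1): 29 + 30 + 14 + 13 = 86
σ = (3, 2, 1, 0): 29 + 30 + 13 + (-5) = 67
Optimal value attained by: σ = (3, 2, 0, 1).
Answer: det⊕(W) = 86; verdict: NONSINGULAR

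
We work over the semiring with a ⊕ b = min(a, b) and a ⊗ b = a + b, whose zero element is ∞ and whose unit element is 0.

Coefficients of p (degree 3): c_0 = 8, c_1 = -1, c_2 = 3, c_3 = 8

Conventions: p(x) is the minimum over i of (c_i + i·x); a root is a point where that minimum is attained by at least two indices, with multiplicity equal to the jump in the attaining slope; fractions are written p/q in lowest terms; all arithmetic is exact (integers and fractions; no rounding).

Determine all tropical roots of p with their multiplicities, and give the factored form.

hull edge (i=0, c=8) to (i=1, c=-1): slope -9, span 1
hull edge (i=1, c=-1) to (i=2, c=3): slope 4, span 1
hull edge (i=2, c=3) to (i=3, c=8): slope 5, span 1
Factored form: p(x) = 8 ⊗ (x ⊕ (-5)) ⊗ (x ⊕ (-4)) ⊗ (x ⊕ 9)
Answer: roots = -5 (mult 1), -4 (mult 1), 9 (mult 1)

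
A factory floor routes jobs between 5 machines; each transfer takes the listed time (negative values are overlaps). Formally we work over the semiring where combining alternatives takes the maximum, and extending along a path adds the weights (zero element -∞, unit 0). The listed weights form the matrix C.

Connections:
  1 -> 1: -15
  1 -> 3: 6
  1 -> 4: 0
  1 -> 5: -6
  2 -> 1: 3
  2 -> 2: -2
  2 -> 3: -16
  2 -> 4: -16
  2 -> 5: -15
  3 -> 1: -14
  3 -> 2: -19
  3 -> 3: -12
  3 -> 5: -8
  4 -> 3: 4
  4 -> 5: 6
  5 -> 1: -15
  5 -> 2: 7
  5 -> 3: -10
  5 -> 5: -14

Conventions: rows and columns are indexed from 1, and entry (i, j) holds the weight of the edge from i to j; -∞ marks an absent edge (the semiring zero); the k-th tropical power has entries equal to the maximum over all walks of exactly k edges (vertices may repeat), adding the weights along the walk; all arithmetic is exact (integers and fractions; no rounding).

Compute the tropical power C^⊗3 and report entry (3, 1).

C^⊗2:
  [-8, 1, 4, -15, 6]
  [1, -4, 9, 3, -3]
  [-16, -1, -8, -14, -20]
  [-9, 13, -4, -∞, -4]
  [10, 5, -9, -9, -8]
C^⊗3:
  [4, 13, -2, -8, -4]
  [-1, 4, 7, 1, 9]
  [2, -3, -10, -16, -8]
  [16, 11, -3, -3, -2]
  [8, 3, 16, 10, 4]
Key observation: the optimum is the walk 3->5->2->1, with weight (-8) + 7 + 3 = 2.
Optimal value attained by: walk 3->5->2->1.
Answer: (C^⊗3)[3][1] = 2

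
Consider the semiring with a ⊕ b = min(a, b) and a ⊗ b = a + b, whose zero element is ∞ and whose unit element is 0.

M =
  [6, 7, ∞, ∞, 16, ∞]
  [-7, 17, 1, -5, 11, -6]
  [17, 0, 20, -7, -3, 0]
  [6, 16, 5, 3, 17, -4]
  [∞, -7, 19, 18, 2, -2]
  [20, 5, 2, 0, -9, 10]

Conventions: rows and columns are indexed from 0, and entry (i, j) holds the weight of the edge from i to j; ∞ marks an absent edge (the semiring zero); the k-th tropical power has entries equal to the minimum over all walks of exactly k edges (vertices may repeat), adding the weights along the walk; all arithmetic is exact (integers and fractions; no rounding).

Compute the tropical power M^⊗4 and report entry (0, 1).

M^⊗2:
  [0, 9, 8, 2, 18, 1]
  [-1, -1, -4, -6, -15, -9]
  [-7, -10, -2, -5, -9, -11]
  [9, 1, -2, -4, -13, -1]
  [-14, -5, -6, -12, -11, -13]
  [-2, -16, 5, -5, -7, -11]
M^⊗3:
  [2, 6, 3, 1, -8, -2]
  [-8, -22, -7, -11, -18, -17]
  [-17, -16, -9, -15, -20, -16]
  [-6, -20, 1, -9, -11, -15]
  [-12, -18, -11, -13, -22, -16]
  [-23, -14, -15, -21, -20, -22]
M^⊗4:
  [-1, -15, 0, -4, -11, -10]
  [-29, -25, -21, -27, -26, -28]
  [-23, -27, -15, -21, -25, -22]
  [-27, -18, -19, -25, -24, -26]
  [-25, -29, -17, -23, -25, -24]
  [-21, -27, -20, -22, -31, -25]
Key observation: the optimum is the walk 0->1->5->4->1, with weight 7 + (-6) + (-9) + (-7) = -15.
Optimal value attained by: walk 0->1->5->4->1.
Answer: (M^⊗4)[0][1] = -15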